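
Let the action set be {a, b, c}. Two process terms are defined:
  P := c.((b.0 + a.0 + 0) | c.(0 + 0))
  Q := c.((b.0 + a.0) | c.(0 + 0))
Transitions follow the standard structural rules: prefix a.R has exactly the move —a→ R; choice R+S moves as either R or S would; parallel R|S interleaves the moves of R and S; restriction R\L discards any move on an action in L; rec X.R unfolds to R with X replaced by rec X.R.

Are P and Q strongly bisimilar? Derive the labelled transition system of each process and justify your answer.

Reachable graph of P (5 states):
  p0 = c.((b.0 + a.0 + 0) | c.(0 + 0)) → --c--▸ p1
  p1 = (b.0 + a.0 + 0) | c.(0 + 0) → --a--▸ p2, --b--▸ p2, --c--▸ p3
  p2 = 0 | c.(0 + 0) → --c--▸ p4
  p3 = (b.0 + a.0 + 0) | (0 + 0) → --a--▸ p4, --b--▸ p4
  p4 = 0 | (0 + 0) → ∅
Reachable graph of Q (5 states):
  q0 = c.((b.0 + a.0) | c.(0 + 0)) → --c--▸ q1
  q1 = (b.0 + a.0) | c.(0 + 0) → --a--▸ q2, --b--▸ q2, --c--▸ q3
  q2 = 0 | c.(0 + 0) → --c--▸ q4
  q3 = (b.0 + a.0) | (0 + 0) → --a--▸ q4, --b--▸ q4
  q4 = 0 | (0 + 0) → ∅
Coarsest stable partition (strong bisimilarity classes):
  B0 = {p0, q0}
  B1 = {p1, q1}
  B2 = {p2, q2}
  B3 = {p4, q4}
  B4 = {p3, q3}
p0 ∈ B0, q0 ∈ B0 → same block

P ~ Q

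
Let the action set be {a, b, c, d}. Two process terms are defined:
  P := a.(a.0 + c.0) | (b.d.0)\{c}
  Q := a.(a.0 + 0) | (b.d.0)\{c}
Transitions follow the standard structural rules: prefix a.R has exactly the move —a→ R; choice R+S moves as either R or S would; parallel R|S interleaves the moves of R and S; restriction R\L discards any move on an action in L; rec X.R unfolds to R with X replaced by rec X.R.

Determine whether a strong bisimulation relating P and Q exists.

NO

Reachable graph of P (9 states):
  m0 = a.(a.0 + c.0) | (b.d.0)\{c} ⊢ --a--▸ m1, --b--▸ m2
  m1 = (a.0 + c.0) | (b.d.0)\{c} ⊢ --a--▸ m3, --b--▸ m4, --c--▸ m3
  m2 = a.(a.0 + c.0) | (d.0)\{c} ⊢ --a--▸ m4, --d--▸ m5
  m3 = 0 | (b.d.0)\{c} ⊢ --b--▸ m6
  m4 = (a.0 + c.0) | (d.0)\{c} ⊢ --a--▸ m6, --c--▸ m6, --d--▸ m7
  m5 = a.(a.0 + c.0) | 0\{c} ⊢ --a--▸ m7
  m6 = 0 | (d.0)\{c} ⊢ --d--▸ m8
  m7 = (a.0 + c.0) | 0\{c} ⊢ --a--▸ m8, --c--▸ m8
  m8 = 0 | 0\{c} ⊢ stopped
Reachable graph of Q (9 states):
  n0 = a.(a.0 + 0) | (b.d.0)\{c} ⊢ --a--▸ n1, --b--▸ n2
  n1 = (a.0 + 0) | (b.d.0)\{c} ⊢ --a--▸ n3, --b--▸ n4
  n2 = a.(a.0 + 0) | (d.0)\{c} ⊢ --a--▸ n4, --d--▸ n5
  n3 = 0 | (b.d.0)\{c} ⊢ --b--▸ n6
  n4 = (a.0 + 0) | (d.0)\{c} ⊢ --a--▸ n6, --d--▸ n7
  n5 = a.(a.0 + 0) | 0\{c} ⊢ --a--▸ n7
  n6 = 0 | (d.0)\{c} ⊢ --d--▸ n8
  n7 = (a.0 + 0) | 0\{c} ⊢ --a--▸ n8
  n8 = 0 | 0\{c} ⊢ stopped
Partition-refinement fixed point:
  B0 = {m0}
  B1 = {m1}
  B2 = {m3, n3}
  B3 = {m6, n6}
  B4 = {m8, n8}
  B5 = {m4}
  B6 = {m7}
  B7 = {m2}
  B8 = {m5}
  B9 = {n0}
  B10 = {n1}
  B11 = {n4}
  B12 = {n7}
  B13 = {n2}
  B14 = {n5}
m0 ∈ B0, n0 ∈ B9 → different blocks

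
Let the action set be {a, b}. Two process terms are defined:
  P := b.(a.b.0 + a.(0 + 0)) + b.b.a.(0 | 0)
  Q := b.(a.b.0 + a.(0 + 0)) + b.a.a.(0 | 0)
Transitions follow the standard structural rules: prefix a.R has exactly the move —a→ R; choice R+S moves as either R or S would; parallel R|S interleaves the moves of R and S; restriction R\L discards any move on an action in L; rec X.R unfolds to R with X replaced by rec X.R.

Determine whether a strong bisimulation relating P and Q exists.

LTS(P): 8 reachable states
  u0 = b.(a.b.0 + a.(0 + 0)) + b.b.a.(0 | 0) :: -b-> u1, -b-> u2
  u1 = a.b.0 + a.(0 + 0) :: -a-> u3, -a-> u4
  u2 = b.a.(0 | 0) :: -b-> u5
  u3 = 0 + 0 :: (no moves)
  u4 = b.0 :: -b-> u6
  u5 = a.(0 | 0) :: -a-> u7
  u6 = 0 :: (no moves)
  u7 = 0 | 0 :: (no moves)
LTS(Q): 8 reachable states
  v0 = b.(a.b.0 + a.(0 + 0)) + b.a.a.(0 | 0) :: -b-> v1, -b-> v2
  v1 = a.a.(0 | 0) :: -a-> v3
  v2 = a.b.0 + a.(0 + 0) :: -a-> v4, -a-> v5
  v3 = a.(0 | 0) :: -a-> v6
  v4 = 0 + 0 :: (no moves)
  v5 = b.0 :: -b-> v7
  v6 = 0 | 0 :: (no moves)
  v7 = 0 :: (no moves)
Coarsest stable partition (strong bisimilarity classes):
  B0 = {u0}
  B1 = {u1, v2}
  B2 = {u3, u6, u7, v4, v6, v7}
  B3 = {u4, v5}
  B4 = {u2}
  B5 = {u5, v3}
  B6 = {v0}
  B7 = {v1}
u0 ∈ B0, v0 ∈ B6 → different blocks

NO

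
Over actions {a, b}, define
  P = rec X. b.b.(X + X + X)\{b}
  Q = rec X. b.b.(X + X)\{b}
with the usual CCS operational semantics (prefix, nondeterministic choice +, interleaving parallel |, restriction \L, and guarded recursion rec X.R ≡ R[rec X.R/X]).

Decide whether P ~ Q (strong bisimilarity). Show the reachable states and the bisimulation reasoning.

LTS(P): 3 reachable states
  s0 = rec X. b.b.(X + X + X)\{b} | --b--▸ s1
  s1 = b.((rec X. b.b.(X + X + X)\{b}) + (rec X. b.b.(X + X + X)\{b}) + (rec X. b.b.(X + X + X)\{b}))\{b} | --b--▸ s2
  s2 = ((rec X. b.b.(X + X + X)\{b}) + (rec X. b.b.(X + X + X)\{b}) + (rec X. b.b.(X + X + X)\{b}))\{b} | (no moves)
LTS(Q): 3 reachable states
  t0 = rec X. b.b.(X + X)\{b} | --b--▸ t1
  t1 = b.((rec X. b.b.(X + X)\{b}) + (rec X. b.b.(X + X)\{b}))\{b} | --b--▸ t2
  t2 = ((rec X. b.b.(X + X)\{b}) + (rec X. b.b.(X + X)\{b}))\{b} | (no moves)
Partition-refinement fixed point:
  B0 = {s0, t0}
  B1 = {s1, t1}
  B2 = {s2, t2}
s0 ∈ B0, t0 ∈ B0 → same block

P ~ Q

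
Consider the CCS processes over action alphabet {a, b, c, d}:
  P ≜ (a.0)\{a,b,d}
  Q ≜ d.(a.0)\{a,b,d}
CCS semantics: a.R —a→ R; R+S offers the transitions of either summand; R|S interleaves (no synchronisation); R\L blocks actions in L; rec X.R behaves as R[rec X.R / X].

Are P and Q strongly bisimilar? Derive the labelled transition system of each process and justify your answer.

NO

Reachable graph of P (1 states):
  s0 = (a.0)\{a,b,d} ⊢ (no moves)
Reachable graph of Q (2 states):
  t0 = d.(a.0)\{a,b,d} ⊢ -d-> t1
  t1 = (a.0)\{a,b,d} ⊢ (no moves)
Coarsest stable partition (strong bisimilarity classes):
  B0 = {s0, t1}
  B1 = {t0}
s0 ∈ B0, t0 ∈ B1 → different blocks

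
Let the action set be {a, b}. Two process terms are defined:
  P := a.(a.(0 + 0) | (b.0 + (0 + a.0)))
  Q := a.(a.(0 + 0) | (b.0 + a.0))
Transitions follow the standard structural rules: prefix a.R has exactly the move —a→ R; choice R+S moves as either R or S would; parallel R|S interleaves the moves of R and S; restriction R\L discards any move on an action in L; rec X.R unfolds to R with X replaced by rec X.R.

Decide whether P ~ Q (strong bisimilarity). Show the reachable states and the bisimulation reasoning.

LTS(P): 5 reachable states
  s0 = a.(a.(0 + 0) | (b.0 + (0 + a.0))) :: ··a··> s1
  s1 = a.(0 + 0) | (b.0 + (0 + a.0)) :: ··a··> s2, ··a··> s3, ··b··> s3
  s2 = (0 + 0) | (b.0 + (0 + a.0)) :: ··a··> s4, ··b··> s4
  s3 = a.(0 + 0) | 0 :: ··a··> s4
  s4 = (0 + 0) | 0 :: ∅
LTS(Q): 5 reachable states
  t0 = a.(a.(0 + 0) | (b.0 + a.0)) :: ··a··> t1
  t1 = a.(0 + 0) | (b.0 + a.0) :: ··a··> t2, ··a··> t3, ··b··> t3
  t2 = (0 + 0) | (b.0 + a.0) :: ··a··> t4, ··b··> t4
  t3 = a.(0 + 0) | 0 :: ··a··> t4
  t4 = (0 + 0) | 0 :: ∅
Bisimilarity quotient blocks:
  B0 = {s0, t0}
  B1 = {s1, t1}
  B2 = {s3, t3}
  B3 = {s4, t4}
  B4 = {s2, t2}
s0 ∈ B0, t0 ∈ B0 → same block

bisimilar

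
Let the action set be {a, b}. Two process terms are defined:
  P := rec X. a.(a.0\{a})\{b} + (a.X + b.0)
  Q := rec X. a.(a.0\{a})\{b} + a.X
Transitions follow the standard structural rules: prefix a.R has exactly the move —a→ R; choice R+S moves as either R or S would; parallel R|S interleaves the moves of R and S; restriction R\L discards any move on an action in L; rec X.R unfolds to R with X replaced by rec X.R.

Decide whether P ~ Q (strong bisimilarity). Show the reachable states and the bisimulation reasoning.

LTS(P): 4 reachable states
  m0 = rec X. a.(a.0\{a})\{b} + (a.X + b.0) :: --a--▸ m0, --a--▸ m1, --b--▸ m2
  m1 = (a.0\{a})\{b} :: --a--▸ m3
  m2 = 0 :: (no moves)
  m3 = 0\{a}\{b} :: (no moves)
LTS(Q): 3 reachable states
  n0 = rec X. a.(a.0\{a})\{b} + a.X :: --a--▸ n0, --a--▸ n1
  n1 = (a.0\{a})\{b} :: --a--▸ n2
  n2 = 0\{a}\{b} :: (no moves)
Partition-refinement fixed point:
  B0 = {m0}
  B1 = {m1, n1}
  B2 = {m2, m3, n2}
  B3 = {n0}
m0 ∈ B0, n0 ∈ B3 → different blocks

NO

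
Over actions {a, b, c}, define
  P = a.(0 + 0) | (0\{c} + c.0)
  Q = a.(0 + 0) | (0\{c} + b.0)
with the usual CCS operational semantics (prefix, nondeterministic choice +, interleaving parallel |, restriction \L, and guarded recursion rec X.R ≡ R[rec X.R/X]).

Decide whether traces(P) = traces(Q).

Reachable graph of P (4 states):
  p0 = a.(0 + 0) | (0\{c} + c.0) has moves -a-> p1, -c-> p2
  p1 = (0 + 0) | (0\{c} + c.0) has moves -c-> p3
  p2 = a.(0 + 0) | 0 has moves -a-> p3
  p3 = (0 + 0) | 0 has moves deadlocked
Reachable graph of Q (4 states):
  q0 = a.(0 + 0) | (0\{c} + b.0) has moves -a-> q1, -b-> q2
  q1 = (0 + 0) | (0\{c} + b.0) has moves -b-> q3
  q2 = a.(0 + 0) | 0 has moves -a-> q3
  q3 = (0 + 0) | 0 has moves deadlocked
Trace ⟨c⟩ through P, begin at {p0}:
  after c @ step 1: {p2}
  ✓ P
Trace ⟨c⟩ through Q, begin at {q0}:
  after c @ step 1: no successor for Q

traces(P) ≠ traces(Q) — witness ⟨c⟩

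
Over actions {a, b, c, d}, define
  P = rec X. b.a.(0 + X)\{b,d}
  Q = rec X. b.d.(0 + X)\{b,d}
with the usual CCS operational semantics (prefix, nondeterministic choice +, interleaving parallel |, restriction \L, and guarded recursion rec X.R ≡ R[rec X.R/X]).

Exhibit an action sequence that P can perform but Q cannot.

Reachable graph of P (3 states):
  p0 = rec X. b.a.(0 + X)\{b,d} has moves =b=> p1
  p1 = a.(0 + (rec X. b.a.(0 + X)\{b,d}))\{b,d} has moves =a=> p2
  p2 = (0 + (rec X. b.a.(0 + X)\{b,d}))\{b,d} has moves deadlocked
Reachable graph of Q (3 states):
  q0 = rec X. b.d.(0 + X)\{b,d} has moves =b=> q1
  q1 = d.(0 + (rec X. b.d.(0 + X)\{b,d}))\{b,d} has moves =d=> q2
  q2 = (0 + (rec X. b.d.(0 + X)\{b,d}))\{b,d} has moves deadlocked
Trace ⟨ba⟩ through P, begin at {p0}:
  [1] b ⇒ {p1}
  [2] a ⇒ {p2}
  — P admits the full trace.
Trace ⟨ba⟩ through Q, begin at {q0}:
  [1] b ⇒ {q1}
  [2] a ⇒ ∅ (Q stuck)

ba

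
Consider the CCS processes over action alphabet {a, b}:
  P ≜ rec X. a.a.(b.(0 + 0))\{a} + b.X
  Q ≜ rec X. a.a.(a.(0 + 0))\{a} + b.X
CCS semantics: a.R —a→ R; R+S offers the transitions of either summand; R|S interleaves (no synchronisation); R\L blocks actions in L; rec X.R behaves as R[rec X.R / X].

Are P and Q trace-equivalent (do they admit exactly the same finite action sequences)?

P's transition system — 4 states:
  u0 = rec X. a.a.(b.(0 + 0))\{a} + b.X | ··a··> u1, ··b··> u0
  u1 = a.(b.(0 + 0))\{a} | ··a··> u2
  u2 = (b.(0 + 0))\{a} | ··b··> u3
  u3 = (0 + 0)\{a} | ∅
Q's transition system — 3 states:
  v0 = rec X. a.a.(a.(0 + 0))\{a} + b.X | ··a··> v1, ··b··> v0
  v1 = a.(a.(0 + 0))\{a} | ··a··> v2
  v2 = (a.(0 + 0))\{a} | ∅
Run σ = ⟨aab⟩ on P: start {u0}
  [1] a ⇒ {u1}
  [2] a ⇒ {u2}
  [3] b ⇒ {u3}
  P completes σ.
Run σ = ⟨aab⟩ on Q: start {v0}
  [1] a ⇒ {v1}
  [2] a ⇒ {v2}
  [3] b ⇒ ∅  — Q cannot continue

trace-distinct — witness ⟨aab⟩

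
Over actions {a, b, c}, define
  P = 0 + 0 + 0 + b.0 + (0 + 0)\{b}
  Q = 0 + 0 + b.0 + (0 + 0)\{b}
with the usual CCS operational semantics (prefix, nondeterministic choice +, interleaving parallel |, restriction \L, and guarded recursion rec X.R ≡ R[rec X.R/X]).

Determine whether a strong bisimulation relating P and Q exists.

Reachable graph of P (2 states):
  p0 = 0 + 0 + 0 + b.0 + (0 + 0)\{b} :: =b=> p1
  p1 = 0 :: (no moves)
Reachable graph of Q (2 states):
  q0 = 0 + 0 + b.0 + (0 + 0)\{b} :: =b=> q1
  q1 = 0 :: (no moves)
Bisimilarity quotient blocks:
  B0 = {p0, q0}
  B1 = {p1, q1}
p0 ∈ B0, q0 ∈ B0 → same block

bisimilar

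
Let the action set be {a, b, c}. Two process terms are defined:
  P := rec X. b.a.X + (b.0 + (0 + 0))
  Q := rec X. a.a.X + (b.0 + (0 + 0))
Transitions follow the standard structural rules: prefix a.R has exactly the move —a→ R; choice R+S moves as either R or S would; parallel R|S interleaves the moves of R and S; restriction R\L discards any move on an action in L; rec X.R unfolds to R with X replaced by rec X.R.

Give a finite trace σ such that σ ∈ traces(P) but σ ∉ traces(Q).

ba

P's transition system — 3 states:
  u0 = rec X. b.a.X + (b.0 + (0 + 0)) :: —b→ u1, —b→ u2
  u1 = 0 :: deadlocked
  u2 = a.(rec X. b.a.X + (b.0 + (0 + 0))) :: —a→ u0
Q's transition system — 3 states:
  v0 = rec X. a.a.X + (b.0 + (0 + 0)) :: —a→ v1, —b→ v2
  v1 = a.(rec X. a.a.X + (b.0 + (0 + 0))) :: —a→ v0
  v2 = 0 :: deadlocked
Run σ = ⟨ba⟩ on P: start {u0}
  [1] b ⇒ {u1, u2}
  [2] a ⇒ {u0}
  P completes σ.
Run σ = ⟨ba⟩ on Q: start {v0}
  [1] b ⇒ {v2}
  [2] a ⇒ ∅ (Q stuck)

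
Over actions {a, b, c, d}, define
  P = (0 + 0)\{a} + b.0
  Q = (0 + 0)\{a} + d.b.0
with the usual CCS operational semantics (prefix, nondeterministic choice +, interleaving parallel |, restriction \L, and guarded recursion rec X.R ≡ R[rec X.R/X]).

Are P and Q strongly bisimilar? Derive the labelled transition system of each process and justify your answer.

P ≁ Q

LTS(P): 2 reachable states
  s0 = (0 + 0)\{a} + b.0 :: -b-> s1
  s1 = 0 :: deadlocked
LTS(Q): 3 reachable states
  t0 = (0 + 0)\{a} + d.b.0 :: -d-> t1
  t1 = b.0 :: -b-> t2
  t2 = 0 :: deadlocked
Coarsest stable partition (strong bisimilarity classes):
  B0 = {s0, t1}
  B1 = {s1, t2}
  B2 = {t0}
s0 ∈ B0, t0 ∈ B2 → different blocks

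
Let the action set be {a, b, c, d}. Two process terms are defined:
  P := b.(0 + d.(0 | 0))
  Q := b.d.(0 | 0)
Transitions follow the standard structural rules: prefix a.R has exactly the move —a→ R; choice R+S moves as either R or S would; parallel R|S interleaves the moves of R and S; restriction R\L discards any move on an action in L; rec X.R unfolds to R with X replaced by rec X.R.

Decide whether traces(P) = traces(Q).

Reachable graph of P (3 states):
  p0 = b.(0 + d.(0 | 0)) ⊢ —b→ p1
  p1 = 0 + d.(0 | 0) ⊢ —d→ p2
  p2 = 0 | 0 ⊢ deadlocked
Reachable graph of Q (3 states):
  q0 = b.d.(0 | 0) ⊢ —b→ q1
  q1 = d.(0 | 0) ⊢ —d→ q2
  q2 = 0 | 0 ⊢ deadlocked
Coarsest stable partition (strong bisimilarity classes):
  B0 = {p0, q0}
  B1 = {p1, q1}
  B2 = {p2, q2}
p0 ∈ B0, q0 ∈ B0 → same block
Bisimilar ⇒ trace-equivalent.

traces(P) = traces(Q)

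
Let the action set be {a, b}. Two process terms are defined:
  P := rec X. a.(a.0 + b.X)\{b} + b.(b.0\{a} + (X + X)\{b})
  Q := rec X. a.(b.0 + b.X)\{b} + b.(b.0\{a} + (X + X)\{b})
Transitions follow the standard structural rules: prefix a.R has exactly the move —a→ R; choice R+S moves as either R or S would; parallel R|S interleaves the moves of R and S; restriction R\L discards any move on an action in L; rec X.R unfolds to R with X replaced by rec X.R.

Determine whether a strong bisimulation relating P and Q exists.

Reachable graph of P (7 states):
  u0 = rec X. a.(a.0 + b.X)\{b} + b.(b.0\{a} + (X + X)\{b}) ⊢ ··a··> u1, ··b··> u2
  u1 = (a.0 + b.(rec X. a.(a.0 + b.X)\{b} + b.(b.0\{a} + (X + X)\{b})))\{b} ⊢ ··a··> u3
  u2 = b.0\{a} + ((rec X. a.(a.0 + b.X)\{b} + b.(b.0\{a} + (X + X)\{b})) + (rec X. a.(a.0 + b.X)\{b} + b.(b.0\{a} + (X + X)\{b})))\{b} ⊢ ··a··> u4, ··b··> u5
  u3 = 0\{b} ⊢ stopped
  u4 = (a.0 + b.(rec X. a.(a.0 + b.X)\{b} + b.(b.0\{a} + (X + X)\{b})))\{b}\{b} ⊢ ··a··> u6
  u5 = 0\{a} ⊢ stopped
  u6 = 0\{b}\{b} ⊢ stopped
Reachable graph of Q (5 states):
  v0 = rec X. a.(b.0 + b.X)\{b} + b.(b.0\{a} + (X + X)\{b}) ⊢ ··a··> v1, ··b··> v2
  v1 = (b.0 + b.(rec X. a.(b.0 + b.X)\{b} + b.(b.0\{a} + (X + X)\{b})))\{b} ⊢ stopped
  v2 = b.0\{a} + ((rec X. a.(b.0 + b.X)\{b} + b.(b.0\{a} + (X + X)\{b})) + (rec X. a.(b.0 + b.X)\{b} + b.(b.0\{a} + (X + X)\{b})))\{b} ⊢ ··a··> v3, ··b··> v4
  v3 = (b.0 + b.(rec X. a.(b.0 + b.X)\{b} + b.(b.0\{a} + (X + X)\{b})))\{b}\{b} ⊢ stopped
  v4 = 0\{a} ⊢ stopped
Coarsest stable partition (strong bisimilarity classes):
  B0 = {u0}
  B1 = {u1, u4}
  B2 = {u3, u5, u6, v1, v3, v4}
  B3 = {u2}
  B4 = {v0}
  B5 = {v2}
u0 ∈ B0, v0 ∈ B4 → different blocks

not bisimilar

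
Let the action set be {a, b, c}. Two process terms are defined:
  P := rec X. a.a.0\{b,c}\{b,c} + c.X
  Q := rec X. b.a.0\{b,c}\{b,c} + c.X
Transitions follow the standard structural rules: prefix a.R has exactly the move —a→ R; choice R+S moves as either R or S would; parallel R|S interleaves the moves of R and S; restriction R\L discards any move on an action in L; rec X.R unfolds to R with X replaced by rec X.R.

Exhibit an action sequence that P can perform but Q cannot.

a

P's transition system — 3 states:
  p0 = rec X. a.a.0\{b,c}\{b,c} + c.X has moves —a→ p1, —c→ p0
  p1 = a.0\{b,c}\{b,c} has moves —a→ p2
  p2 = 0\{b,c}\{b,c} has moves (no moves)
Q's transition system — 3 states:
  q0 = rec X. b.a.0\{b,c}\{b,c} + c.X has moves —b→ q1, —c→ q0
  q1 = a.0\{b,c}\{b,c} has moves —a→ q2
  q2 = 0\{b,c}\{b,c} has moves (no moves)
Executing a from P (initial set {p0}):
  step 1 (a): {p1}
  P completes σ.
Executing a from Q (initial set {q0}):
  step 1 (a): no successor for Q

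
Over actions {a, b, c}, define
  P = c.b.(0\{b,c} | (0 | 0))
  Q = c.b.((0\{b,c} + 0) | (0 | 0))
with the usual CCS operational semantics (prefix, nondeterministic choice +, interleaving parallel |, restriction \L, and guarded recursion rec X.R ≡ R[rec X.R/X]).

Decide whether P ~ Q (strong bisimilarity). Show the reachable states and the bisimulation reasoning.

P's transition system — 3 states:
  u0 = c.b.(0\{b,c} | (0 | 0)) | ··c··> u1
  u1 = b.(0\{b,c} | (0 | 0)) | ··b··> u2
  u2 = 0\{b,c} | (0 | 0) | (no moves)
Q's transition system — 3 states:
  v0 = c.b.((0\{b,c} + 0) | (0 | 0)) | ··c··> v1
  v1 = b.((0\{b,c} + 0) | (0 | 0)) | ··b··> v2
  v2 = (0\{b,c} + 0) | (0 | 0) | (no moves)
Coarsest stable partition (strong bisimilarity classes):
  B0 = {u0, v0}
  B1 = {u1, v1}
  B2 = {u2, v2}
u0 ∈ B0, v0 ∈ B0 → same block

bisimilar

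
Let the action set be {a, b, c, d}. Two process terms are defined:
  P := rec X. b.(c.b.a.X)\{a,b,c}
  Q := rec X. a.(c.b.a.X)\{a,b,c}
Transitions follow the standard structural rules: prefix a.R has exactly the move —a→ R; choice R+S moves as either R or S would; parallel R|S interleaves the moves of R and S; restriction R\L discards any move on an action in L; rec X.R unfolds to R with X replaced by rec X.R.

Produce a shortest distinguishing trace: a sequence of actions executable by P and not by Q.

P's transition system — 2 states:
  u0 = rec X. b.(c.b.a.X)\{a,b,c} :: ··b··> u1
  u1 = (c.b.a.(rec X. b.(c.b.a.X)\{a,b,c}))\{a,b,c} :: ∅
Q's transition system — 2 states:
  v0 = rec X. a.(c.b.a.X)\{a,b,c} :: ··a··> v1
  v1 = (c.b.a.(rec X. a.(c.b.a.X)\{a,b,c}))\{a,b,c} :: ∅
Trace ⟨b⟩ through P, begin at {u0}:
  step 1 (b): {u1}
  — P admits the full trace.
Trace ⟨b⟩ through Q, begin at {v0}:
  step 1 (b): ∅  — Q cannot continue

b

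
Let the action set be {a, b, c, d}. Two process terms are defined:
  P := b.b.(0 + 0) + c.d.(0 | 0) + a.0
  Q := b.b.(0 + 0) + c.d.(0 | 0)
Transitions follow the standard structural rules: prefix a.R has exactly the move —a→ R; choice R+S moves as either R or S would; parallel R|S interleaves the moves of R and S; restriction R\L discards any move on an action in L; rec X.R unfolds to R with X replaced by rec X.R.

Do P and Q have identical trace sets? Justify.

NO — witness ⟨a⟩

Reachable graph of P (6 states):
  s0 = b.b.(0 + 0) + c.d.(0 | 0) + a.0 has moves -a-> s1, -b-> s2, -c-> s3
  s1 = 0 has moves (no moves)
  s2 = b.(0 + 0) has moves -b-> s4
  s3 = d.(0 | 0) has moves -d-> s5
  s4 = 0 + 0 has moves (no moves)
  s5 = 0 | 0 has moves (no moves)
Reachable graph of Q (5 states):
  t0 = b.b.(0 + 0) + c.d.(0 | 0) has moves -b-> t1, -c-> t2
  t1 = b.(0 + 0) has moves -b-> t3
  t2 = d.(0 | 0) has moves -d-> t4
  t3 = 0 + 0 has moves (no moves)
  t4 = 0 | 0 has moves (no moves)
Run σ = ⟨a⟩ on P: start {s0}
  after a @ step 1: {s1}
  — P admits the full trace.
Run σ = ⟨a⟩ on Q: start {t0}
  after a @ step 1: ∅  — Q cannot continue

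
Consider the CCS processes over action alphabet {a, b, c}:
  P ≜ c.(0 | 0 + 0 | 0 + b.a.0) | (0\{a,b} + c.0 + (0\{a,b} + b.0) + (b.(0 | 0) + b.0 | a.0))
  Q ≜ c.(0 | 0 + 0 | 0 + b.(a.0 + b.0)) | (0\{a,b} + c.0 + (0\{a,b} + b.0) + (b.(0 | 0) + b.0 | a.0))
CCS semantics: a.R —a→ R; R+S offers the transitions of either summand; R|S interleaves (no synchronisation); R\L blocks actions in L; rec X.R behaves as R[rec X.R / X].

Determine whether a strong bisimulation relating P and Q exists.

Reachable graph of P (20 states):
  p0 = c.(0 | 0 + 0 | 0 + b.a.0) | (0\{a,b} + c.0 + (0\{a,b} + b.0) + (b.(0 | 0) + b.0 | a.0)) | --a--▸ p1, --b--▸ p2, --b--▸ p3, --b--▸ p4, --c--▸ p4, --c--▸ p5
  p1 = c.(0 | 0 + 0 | 0 + b.a.0) | (b.0 | 0) | --b--▸ p2, --c--▸ p6
  p2 = c.(0 | 0 + 0 | 0 + b.a.0) | (0 | 0) | --c--▸ p7
  p3 = c.(0 | 0 + 0 | 0 + b.a.0) | (0 | a.0) | --a--▸ p2, --c--▸ p8
  p4 = c.(0 | 0 + 0 | 0 + b.a.0) | 0 | --c--▸ p9
  p5 = (0 | 0 + 0 | 0 + b.a.0) | (0\{a,b} + c.0 + (0\{a,b} + b.0) + (b.(0 | 0) + b.0 | a.0)) | --a--▸ p6, --b--▸ p10, --b--▸ p7, --b--▸ p8, --b--▸ p9, --c--▸ p9
  p6 = (0 | 0 + 0 | 0 + b.a.0) | (b.0 | 0) | --b--▸ p11, --b--▸ p7
  p7 = (0 | 0 + 0 | 0 + b.a.0) | (0 | 0) | --b--▸ p12
  p8 = (0 | 0 + 0 | 0 + b.a.0) | (0 | a.0) | --a--▸ p7, --b--▸ p13
  p9 = (0 | 0 + 0 | 0 + b.a.0) | 0 | --b--▸ p14
  p10 = a.0 | (0\{a,b} + c.0 + (0\{a,b} + b.0) + (b.(0 | 0) + b.0 | a.0)) | --a--▸ p11, --a--▸ p15, --b--▸ p12, --b--▸ p13, --b--▸ p14, --c--▸ p14
  p11 = a.0 | (b.0 | 0) | --a--▸ p16, --b--▸ p12
  p12 = a.0 | (0 | 0) | --a--▸ p17
  p13 = a.0 | (0 | a.0) | --a--▸ p12, --a--▸ p18
  p14 = a.0 | 0 | --a--▸ p19
  p15 = 0 | (0\{a,b} + c.0 + (0\{a,b} + b.0) + (b.(0 | 0) + b.0 | a.0)) | --a--▸ p16, --b--▸ p17, --b--▸ p18, --b--▸ p19, --c--▸ p19
  p16 = 0 | (b.0 | 0) | --b--▸ p17
  p17 = 0 | (0 | 0) | ∅
  p18 = 0 | (0 | a.0) | --a--▸ p17
  p19 = 0 | 0 | ∅
Reachable graph of Q (20 states):
  q0 = c.(0 | 0 + 0 | 0 + b.(a.0 + b.0)) | (0\{a,b} + c.0 + (0\{a,b} + b.0) + (b.(0 | 0) + b.0 | a.0)) | --a--▸ q1, --b--▸ q2, --b--▸ q3, --b--▸ q4, --c--▸ q4, --c--▸ q5
  q1 = c.(0 | 0 + 0 | 0 + b.(a.0 + b.0)) | (b.0 | 0) | --b--▸ q2, --c--▸ q6
  q2 = c.(0 | 0 + 0 | 0 + b.(a.0 + b.0)) | (0 | 0) | --c--▸ q7
  q3 = c.(0 | 0 + 0 | 0 + b.(a.0 + b.0)) | (0 | a.0) | --a--▸ q2, --c--▸ q8
  q4 = c.(0 | 0 + 0 | 0 + b.(a.0 + b.0)) | 0 | --c--▸ q9
  q5 = (0 | 0 + 0 | 0 + b.(a.0 + b.0)) | (0\{a,b} + c.0 + (0\{a,b} + b.0) + (b.(0 | 0) + b.0 | a.0)) | --a--▸ q6, --b--▸ q10, --b--▸ q7, --b--▸ q8, --b--▸ q9, --c--▸ q9
  q6 = (0 | 0 + 0 | 0 + b.(a.0 + b.0)) | (b.0 | 0) | --b--▸ q11, --b--▸ q7
  q7 = (0 | 0 + 0 | 0 + b.(a.0 + b.0)) | (0 | 0) | --b--▸ q12
  q8 = (0 | 0 + 0 | 0 + b.(a.0 + b.0)) | (0 | a.0) | --a--▸ q7, --b--▸ q13
  q9 = (0 | 0 + 0 | 0 + b.(a.0 + b.0)) | 0 | --b--▸ q14
  q10 = (a.0 + b.0) | (0\{a,b} + c.0 + (0\{a,b} + b.0) + (b.(0 | 0) + b.0 | a.0)) | --a--▸ q11, --a--▸ q15, --b--▸ q12, --b--▸ q13, --b--▸ q14, --b--▸ q15, --c--▸ q14
  q11 = (a.0 + b.0) | (b.0 | 0) | --a--▸ q16, --b--▸ q12, --b--▸ q16
  q12 = (a.0 + b.0) | (0 | 0) | --a--▸ q17, --b--▸ q17
  q13 = (a.0 + b.0) | (0 | a.0) | --a--▸ q12, --a--▸ q18, --b--▸ q18
  q14 = (a.0 + b.0) | 0 | --a--▸ q19, --b--▸ q19
  q15 = 0 | (0\{a,b} + c.0 + (0\{a,b} + b.0) + (b.(0 | 0) + b.0 | a.0)) | --a--▸ q16, --b--▸ q17, --b--▸ q18, --b--▸ q19, --c--▸ q19
  q16 = 0 | (b.0 | 0) | --b--▸ q17
  q17 = 0 | (0 | 0) | ∅
  q18 = 0 | (0 | a.0) | --a--▸ q17
  q19 = 0 | 0 | ∅
Coarsest stable partition (strong bisimilarity classes):
  B0 = {p0}
  B1 = {p2, p4}
  B2 = {p7, p9}
  B3 = {p12, p14, p18, q18}
  B4 = {p17, p19, q17, q19}
  B5 = {p1}
  B6 = {p6}
  B7 = {p11}
  B8 = {p16, q16}
  B9 = {p3}
  B10 = {p8}
  B11 = {p13}
  B12 = {p5}
  B13 = {p10}
  B14 = {p15, q15}
  B15 = {q0}
  B16 = {q1}
  B17 = {q6}
  B18 = {q11}
  B19 = {q12, q14}
  B20 = {q7, q9}
  B21 = {q2, q4}
  B22 = {q5}
  B23 = {q10}
  B24 = {q13}
  B25 = {q8}
  B26 = {q3}
p0 ∈ B0, q0 ∈ B15 → different blocks

not bisimilar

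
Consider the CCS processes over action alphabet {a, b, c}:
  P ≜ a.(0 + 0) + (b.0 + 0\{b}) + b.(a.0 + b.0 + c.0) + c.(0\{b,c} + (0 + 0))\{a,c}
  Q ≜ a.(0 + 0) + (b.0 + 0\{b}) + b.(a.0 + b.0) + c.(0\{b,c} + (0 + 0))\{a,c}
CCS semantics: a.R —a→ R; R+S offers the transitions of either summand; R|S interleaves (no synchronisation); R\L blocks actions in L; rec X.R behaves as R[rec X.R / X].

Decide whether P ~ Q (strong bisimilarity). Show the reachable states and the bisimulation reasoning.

P ≁ Q

P's transition system — 5 states:
  s0 = a.(0 + 0) + (b.0 + 0\{b}) + b.(a.0 + b.0 + c.0) + c.(0\{b,c} + (0 + 0))\{a,c} → =a=> s1, =b=> s2, =b=> s3, =c=> s4
  s1 = 0 + 0 → (no moves)
  s2 = 0 → (no moves)
  s3 = a.0 + b.0 + c.0 → =a=> s2, =b=> s2, =c=> s2
  s4 = (0\{b,c} + (0 + 0))\{a,c} → (no moves)
Q's transition system — 5 states:
  t0 = a.(0 + 0) + (b.0 + 0\{b}) + b.(a.0 + b.0) + c.(0\{b,c} + (0 + 0))\{a,c} → =a=> t1, =b=> t2, =b=> t3, =c=> t4
  t1 = 0 + 0 → (no moves)
  t2 = 0 → (no moves)
  t3 = a.0 + b.0 → =a=> t2, =b=> t2
  t4 = (0\{b,c} + (0 + 0))\{a,c} → (no moves)
Bisimilarity quotient blocks:
  B0 = {s0}
  B1 = {s1, s2, s4, t1, t2, t4}
  B2 = {s3}
  B3 = {t0}
  B4 = {t3}
s0 ∈ B0, t0 ∈ B3 → different blocks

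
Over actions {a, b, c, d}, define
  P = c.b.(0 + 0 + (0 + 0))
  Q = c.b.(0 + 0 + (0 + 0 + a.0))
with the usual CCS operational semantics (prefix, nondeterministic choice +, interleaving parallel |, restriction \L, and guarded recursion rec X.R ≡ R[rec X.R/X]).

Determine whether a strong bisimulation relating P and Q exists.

not bisimilar

P's transition system — 3 states:
  u0 = c.b.(0 + 0 + (0 + 0)) :: =c=> u1
  u1 = b.(0 + 0 + (0 + 0)) :: =b=> u2
  u2 = 0 + 0 + (0 + 0) :: ·
Q's transition system — 4 states:
  v0 = c.b.(0 + 0 + (0 + 0 + a.0)) :: =c=> v1
  v1 = b.(0 + 0 + (0 + 0 + a.0)) :: =b=> v2
  v2 = 0 + 0 + (0 + 0 + a.0) :: =a=> v3
  v3 = 0 :: ·
Partition-refinement fixed point:
  B0 = {u0}
  B1 = {u1}
  B2 = {u2, v3}
  B3 = {v0}
  B4 = {v1}
  B5 = {v2}
u0 ∈ B0, v0 ∈ B3 → different blocks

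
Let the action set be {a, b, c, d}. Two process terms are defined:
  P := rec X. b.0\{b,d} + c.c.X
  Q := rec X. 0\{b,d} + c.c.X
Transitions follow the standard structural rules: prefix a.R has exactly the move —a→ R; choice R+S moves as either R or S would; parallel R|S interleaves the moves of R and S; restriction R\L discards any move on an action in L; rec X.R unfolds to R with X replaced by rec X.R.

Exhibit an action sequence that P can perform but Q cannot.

b

Reachable graph of P (3 states):
  m0 = rec X. b.0\{b,d} + c.c.X ⊢ =b=> m1, =c=> m2
  m1 = 0\{b,d} ⊢ ∅
  m2 = c.(rec X. b.0\{b,d} + c.c.X) ⊢ =c=> m0
Reachable graph of Q (2 states):
  n0 = rec X. 0\{b,d} + c.c.X ⊢ =c=> n1
  n1 = c.(rec X. 0\{b,d} + c.c.X) ⊢ =c=> n0
Executing b from P (initial set {m0}):
  after b @ step 1: {m1}
  — P admits the full trace.
Executing b from Q (initial set {n0}):
  after b @ step 1: no successor for Q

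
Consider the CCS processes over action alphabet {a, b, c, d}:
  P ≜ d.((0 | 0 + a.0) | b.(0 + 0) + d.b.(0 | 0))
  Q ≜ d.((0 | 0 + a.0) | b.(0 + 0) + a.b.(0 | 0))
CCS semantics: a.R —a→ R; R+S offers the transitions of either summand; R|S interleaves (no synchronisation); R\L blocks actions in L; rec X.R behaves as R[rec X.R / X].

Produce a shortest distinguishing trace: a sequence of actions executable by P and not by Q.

Reachable graph of P (7 states):
  p0 = d.((0 | 0 + a.0) | b.(0 + 0) + d.b.(0 | 0)) ⊢ --d--▸ p1
  p1 = (0 | 0 + a.0) | b.(0 + 0) + d.b.(0 | 0) ⊢ --a--▸ p2, --b--▸ p3, --d--▸ p4
  p2 = 0 | b.(0 + 0) ⊢ --b--▸ p5
  p3 = (0 | 0 + a.0) | (0 + 0) ⊢ --a--▸ p5
  p4 = b.(0 | 0) ⊢ --b--▸ p6
  p5 = 0 | (0 + 0) ⊢ (no moves)
  p6 = 0 | 0 ⊢ (no moves)
Reachable graph of Q (7 states):
  q0 = d.((0 | 0 + a.0) | b.(0 + 0) + a.b.(0 | 0)) ⊢ --d--▸ q1
  q1 = (0 | 0 + a.0) | b.(0 + 0) + a.b.(0 | 0) ⊢ --a--▸ q2, --a--▸ q3, --b--▸ q4
  q2 = 0 | b.(0 + 0) ⊢ --b--▸ q5
  q3 = b.(0 | 0) ⊢ --b--▸ q6
  q4 = (0 | 0 + a.0) | (0 + 0) ⊢ --a--▸ q5
  q5 = 0 | (0 + 0) ⊢ (no moves)
  q6 = 0 | 0 ⊢ (no moves)
Run σ = ⟨dd⟩ on P: start {p0}
  [1] d ⇒ {p1}
  [2] d ⇒ {p4}
  ✓ P
Run σ = ⟨dd⟩ on Q: start {q0}
  [1] d ⇒ {q1}
  [2] d ⇒ ∅ (Q stuck)

dd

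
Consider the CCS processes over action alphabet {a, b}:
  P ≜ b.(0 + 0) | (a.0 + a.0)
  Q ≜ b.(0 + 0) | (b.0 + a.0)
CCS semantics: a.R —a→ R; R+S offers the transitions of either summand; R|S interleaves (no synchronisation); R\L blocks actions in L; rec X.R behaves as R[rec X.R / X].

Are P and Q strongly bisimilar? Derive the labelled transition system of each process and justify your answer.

Reachable graph of P (4 states):
  m0 = b.(0 + 0) | (a.0 + a.0) ⊢ =a=> m1, =b=> m2
  m1 = b.(0 + 0) | 0 ⊢ =b=> m3
  m2 = (0 + 0) | (a.0 + a.0) ⊢ =a=> m3
  m3 = (0 + 0) | 0 ⊢ (no moves)
Reachable graph of Q (4 states):
  n0 = b.(0 + 0) | (b.0 + a.0) ⊢ =a=> n1, =b=> n1, =b=> n2
  n1 = b.(0 + 0) | 0 ⊢ =b=> n3
  n2 = (0 + 0) | (b.0 + a.0) ⊢ =a=> n3, =b=> n3
  n3 = (0 + 0) | 0 ⊢ (no moves)
Coarsest stable partition (strong bisimilarity classes):
  B0 = {m0}
  B1 = {m1, n1}
  B2 = {m3, n3}
  B3 = {m2}
  B4 = {n0}
  B5 = {n2}
m0 ∈ B0, n0 ∈ B4 → different blocks

NO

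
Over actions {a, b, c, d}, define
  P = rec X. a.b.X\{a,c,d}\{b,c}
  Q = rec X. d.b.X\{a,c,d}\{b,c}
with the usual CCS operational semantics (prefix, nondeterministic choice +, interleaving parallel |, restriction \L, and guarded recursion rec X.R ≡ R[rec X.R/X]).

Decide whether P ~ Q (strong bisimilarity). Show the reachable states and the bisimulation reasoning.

not bisimilar

Reachable graph of P (3 states):
  m0 = rec X. a.b.X\{a,c,d}\{b,c} ⊢ -a-> m1
  m1 = b.(rec X. a.b.X\{a,c,d}\{b,c})\{a,c,d}\{b,c} ⊢ -b-> m2
  m2 = (rec X. a.b.X\{a,c,d}\{b,c})\{a,c,d}\{b,c} ⊢ ∅
Reachable graph of Q (3 states):
  n0 = rec X. d.b.X\{a,c,d}\{b,c} ⊢ -d-> n1
  n1 = b.(rec X. d.b.X\{a,c,d}\{b,c})\{a,c,d}\{b,c} ⊢ -b-> n2
  n2 = (rec X. d.b.X\{a,c,d}\{b,c})\{a,c,d}\{b,c} ⊢ ∅
Bisimilarity quotient blocks:
  B0 = {m0}
  B1 = {m1, n1}
  B2 = {m2, n2}
  B3 = {n0}
m0 ∈ B0, n0 ∈ B3 → different blocks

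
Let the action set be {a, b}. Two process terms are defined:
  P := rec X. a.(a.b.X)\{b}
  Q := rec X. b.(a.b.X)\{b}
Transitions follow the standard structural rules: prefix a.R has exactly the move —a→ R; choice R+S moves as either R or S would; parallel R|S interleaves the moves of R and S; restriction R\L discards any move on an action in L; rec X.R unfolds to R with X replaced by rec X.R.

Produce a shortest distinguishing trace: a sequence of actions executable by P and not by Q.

LTS(P): 3 reachable states
  u0 = rec X. a.(a.b.X)\{b} | -a-> u1
  u1 = (a.b.(rec X. a.(a.b.X)\{b}))\{b} | -a-> u2
  u2 = (b.(rec X. a.(a.b.X)\{b}))\{b} | deadlocked
LTS(Q): 3 reachable states
  v0 = rec X. b.(a.b.X)\{b} | -b-> v1
  v1 = (a.b.(rec X. b.(a.b.X)\{b}))\{b} | -a-> v2
  v2 = (b.(rec X. b.(a.b.X)\{b}))\{b} | deadlocked
Executing a from P (initial set {u0}):
  [1] a ⇒ {u1}
  ✓ P
Executing a from Q (initial set {v0}):
  [1] a ⇒ ∅ (Q stuck)

a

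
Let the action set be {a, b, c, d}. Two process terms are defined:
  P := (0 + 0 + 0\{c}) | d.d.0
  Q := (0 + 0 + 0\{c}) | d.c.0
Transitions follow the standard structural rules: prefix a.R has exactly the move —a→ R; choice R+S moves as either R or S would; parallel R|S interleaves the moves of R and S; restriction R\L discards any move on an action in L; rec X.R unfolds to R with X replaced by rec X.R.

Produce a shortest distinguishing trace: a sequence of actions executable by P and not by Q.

dd

Reachable graph of P (3 states):
  p0 = (0 + 0 + 0\{c}) | d.d.0 has moves =d=> p1
  p1 = (0 + 0 + 0\{c}) | d.0 has moves =d=> p2
  p2 = (0 + 0 + 0\{c}) | 0 has moves ∅
Reachable graph of Q (3 states):
  q0 = (0 + 0 + 0\{c}) | d.c.0 has moves =d=> q1
  q1 = (0 + 0 + 0\{c}) | c.0 has moves =c=> q2
  q2 = (0 + 0 + 0\{c}) | 0 has moves ∅
Executing dd from P (initial set {p0}):
  [1] d ⇒ {p1}
  [2] d ⇒ {p2}
  ✓ P
Executing dd from Q (initial set {q0}):
  [1] d ⇒ {q1}
  [2] d ⇒ no successor for Q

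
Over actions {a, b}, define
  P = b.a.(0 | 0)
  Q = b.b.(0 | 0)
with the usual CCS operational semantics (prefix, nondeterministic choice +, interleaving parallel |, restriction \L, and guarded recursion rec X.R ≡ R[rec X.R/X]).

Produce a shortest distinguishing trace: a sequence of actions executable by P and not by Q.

ba

Reachable graph of P (3 states):
  u0 = b.a.(0 | 0) :: —b→ u1
  u1 = a.(0 | 0) :: —a→ u2
  u2 = 0 | 0 :: ∅
Reachable graph of Q (3 states):
  v0 = b.b.(0 | 0) :: —b→ v1
  v1 = b.(0 | 0) :: —b→ v2
  v2 = 0 | 0 :: ∅
Run σ = ⟨ba⟩ on P: start {u0}
  after b @ step 1: {u1}
  after a @ step 2: {u2}
  ✓ P
Run σ = ⟨ba⟩ on Q: start {v0}
  after b @ step 1: {v1}
  after a @ step 2: no successor for Q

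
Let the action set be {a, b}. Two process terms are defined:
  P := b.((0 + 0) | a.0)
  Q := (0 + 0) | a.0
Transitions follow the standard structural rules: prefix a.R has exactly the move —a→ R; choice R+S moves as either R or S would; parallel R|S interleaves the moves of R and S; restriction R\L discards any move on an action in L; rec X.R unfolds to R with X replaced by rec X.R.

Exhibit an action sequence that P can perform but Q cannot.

Reachable graph of P (3 states):
  m0 = b.((0 + 0) | a.0) ⊢ --b--▸ m1
  m1 = (0 + 0) | a.0 ⊢ --a--▸ m2
  m2 = (0 + 0) | 0 ⊢ deadlocked
Reachable graph of Q (2 states):
  n0 = (0 + 0) | a.0 ⊢ --a--▸ n1
  n1 = (0 + 0) | 0 ⊢ deadlocked
Trace ⟨b⟩ through P, begin at {m0}:
  [1] b ⇒ {m1}
  P completes σ.
Trace ⟨b⟩ through Q, begin at {n0}:
  [1] b ⇒ no successor for Q

b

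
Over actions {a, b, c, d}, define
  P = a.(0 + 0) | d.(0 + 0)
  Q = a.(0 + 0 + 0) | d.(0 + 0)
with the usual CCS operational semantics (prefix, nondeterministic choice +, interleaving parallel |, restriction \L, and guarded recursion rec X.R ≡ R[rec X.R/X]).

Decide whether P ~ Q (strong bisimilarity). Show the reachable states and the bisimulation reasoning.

P ~ Q

LTS(P): 4 reachable states
  p0 = a.(0 + 0) | d.(0 + 0) ⊢ —a→ p1, —d→ p2
  p1 = (0 + 0) | d.(0 + 0) ⊢ —d→ p3
  p2 = a.(0 + 0) | (0 + 0) ⊢ —a→ p3
  p3 = (0 + 0) | (0 + 0) ⊢ deadlocked
LTS(Q): 4 reachable states
  q0 = a.(0 + 0 + 0) | d.(0 + 0) ⊢ —a→ q1, —d→ q2
  q1 = (0 + 0 + 0) | d.(0 + 0) ⊢ —d→ q3
  q2 = a.(0 + 0 + 0) | (0 + 0) ⊢ —a→ q3
  q3 = (0 + 0 + 0) | (0 + 0) ⊢ deadlocked
Bisimilarity quotient blocks:
  B0 = {p0, q0}
  B1 = {p2, q2}
  B2 = {p3, q3}
  B3 = {p1, q1}
p0 ∈ B0, q0 ∈ B0 → same block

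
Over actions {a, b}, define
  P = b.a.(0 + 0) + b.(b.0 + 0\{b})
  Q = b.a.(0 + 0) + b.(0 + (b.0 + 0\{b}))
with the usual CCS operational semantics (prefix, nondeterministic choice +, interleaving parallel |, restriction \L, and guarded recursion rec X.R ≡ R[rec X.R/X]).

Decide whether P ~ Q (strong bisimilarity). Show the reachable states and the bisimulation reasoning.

bisimilar

P's transition system — 5 states:
  u0 = b.a.(0 + 0) + b.(b.0 + 0\{b}) → =b=> u1, =b=> u2
  u1 = a.(0 + 0) → =a=> u3
  u2 = b.0 + 0\{b} → =b=> u4
  u3 = 0 + 0 → ·
  u4 = 0 → ·
Q's transition system — 5 states:
  v0 = b.a.(0 + 0) + b.(0 + (b.0 + 0\{b})) → =b=> v1, =b=> v2
  v1 = 0 + (b.0 + 0\{b}) → =b=> v3
  v2 = a.(0 + 0) → =a=> v4
  v3 = 0 → ·
  v4 = 0 + 0 → ·
Partition-refinement fixed point:
  B0 = {u0, v0}
  B1 = {u2, v1}
  B2 = {u3, u4, v3, v4}
  B3 = {u1, v2}
u0 ∈ B0, v0 ∈ B0 → same block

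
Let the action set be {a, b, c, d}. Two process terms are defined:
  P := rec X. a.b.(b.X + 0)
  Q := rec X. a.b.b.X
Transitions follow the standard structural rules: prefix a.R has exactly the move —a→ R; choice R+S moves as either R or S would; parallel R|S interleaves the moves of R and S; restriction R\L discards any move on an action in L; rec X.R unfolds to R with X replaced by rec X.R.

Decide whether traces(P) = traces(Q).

traces(P) = traces(Q)

LTS(P): 3 reachable states
  p0 = rec X. a.b.(b.X + 0) :: -a-> p1
  p1 = b.(b.(rec X. a.b.(b.X + 0)) + 0) :: -b-> p2
  p2 = b.(rec X. a.b.(b.X + 0)) + 0 :: -b-> p0
LTS(Q): 3 reachable states
  q0 = rec X. a.b.b.X :: -a-> q1
  q1 = b.b.(rec X. a.b.b.X) :: -b-> q2
  q2 = b.(rec X. a.b.b.X) :: -b-> q0
Bisimilarity quotient blocks:
  B0 = {p0, q0}
  B1 = {p1, q1}
  B2 = {p2, q2}
p0 ∈ B0, q0 ∈ B0 → same block
Bisimilar ⇒ trace-equivalent.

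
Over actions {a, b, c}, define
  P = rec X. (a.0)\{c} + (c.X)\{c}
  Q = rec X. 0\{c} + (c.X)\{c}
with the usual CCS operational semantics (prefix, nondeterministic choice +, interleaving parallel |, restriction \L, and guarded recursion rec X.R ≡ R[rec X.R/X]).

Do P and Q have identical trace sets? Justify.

traces(P) ≠ traces(Q) — witness ⟨a⟩

LTS(P): 2 reachable states
  p0 = rec X. (a.0)\{c} + (c.X)\{c} | -a-> p1
  p1 = 0\{c} | deadlocked
LTS(Q): 1 reachable states
  q0 = rec X. 0\{c} + (c.X)\{c} | deadlocked
Executing a from P (initial set {p0}):
  step 1 (a): {p1}
  — P admits the full trace.
Executing a from Q (initial set {q0}):
  step 1 (a): ∅  — Q cannot continue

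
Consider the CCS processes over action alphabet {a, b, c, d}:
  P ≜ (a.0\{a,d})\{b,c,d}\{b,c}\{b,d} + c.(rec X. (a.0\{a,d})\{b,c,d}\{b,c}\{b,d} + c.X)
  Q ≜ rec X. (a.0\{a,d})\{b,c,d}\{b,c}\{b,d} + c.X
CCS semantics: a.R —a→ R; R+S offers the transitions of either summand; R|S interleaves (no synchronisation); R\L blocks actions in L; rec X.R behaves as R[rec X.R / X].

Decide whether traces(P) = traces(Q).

Reachable graph of P (3 states):
  m0 = (a.0\{a,d})\{b,c,d}\{b,c}\{b,d} + c.(rec X. (a.0\{a,d})\{b,c,d}\{b,c}\{b,d} + c.X) | =a=> m1, =c=> m2
  m1 = 0\{a,d}\{b,c,d}\{b,c}\{b,d} | deadlocked
  m2 = rec X. (a.0\{a,d})\{b,c,d}\{b,c}\{b,d} + c.X | =a=> m1, =c=> m2
Reachable graph of Q (2 states):
  n0 = rec X. (a.0\{a,d})\{b,c,d}\{b,c}\{b,d} + c.X | =a=> n1, =c=> n0
  n1 = 0\{a,d}\{b,c,d}\{b,c}\{b,d} | deadlocked
Partition-refinement fixed point:
  B0 = {m0, m2, n0}
  B1 = {m1, n1}
m0 ∈ B0, n0 ∈ B0 → same block
Bisimilar ⇒ trace-equivalent.

YES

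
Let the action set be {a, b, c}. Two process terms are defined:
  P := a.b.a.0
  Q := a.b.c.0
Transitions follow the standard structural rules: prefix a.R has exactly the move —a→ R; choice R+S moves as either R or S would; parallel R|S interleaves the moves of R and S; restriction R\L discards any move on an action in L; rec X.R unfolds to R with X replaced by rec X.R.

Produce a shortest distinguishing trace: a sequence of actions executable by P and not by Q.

P's transition system — 4 states:
  m0 = a.b.a.0 → -a-> m1
  m1 = b.a.0 → -b-> m2
  m2 = a.0 → -a-> m3
  m3 = 0 → ∅
Q's transition system — 4 states:
  n0 = a.b.c.0 → -a-> n1
  n1 = b.c.0 → -b-> n2
  n2 = c.0 → -c-> n3
  n3 = 0 → ∅
Run σ = ⟨aba⟩ on P: start {m0}
  [1] a ⇒ {m1}
  [2] b ⇒ {m2}
  [3] a ⇒ {m3}
  ✓ P
Run σ = ⟨aba⟩ on Q: start {n0}
  [1] a ⇒ {n1}
  [2] b ⇒ {n2}
  [3] a ⇒ ∅  — Q cannot continue

aba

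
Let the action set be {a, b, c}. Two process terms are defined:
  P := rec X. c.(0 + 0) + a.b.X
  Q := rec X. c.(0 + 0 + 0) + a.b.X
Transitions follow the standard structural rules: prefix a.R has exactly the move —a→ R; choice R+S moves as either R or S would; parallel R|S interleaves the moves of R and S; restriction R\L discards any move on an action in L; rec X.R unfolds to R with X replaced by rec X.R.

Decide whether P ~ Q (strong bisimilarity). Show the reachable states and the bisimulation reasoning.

Reachable graph of P (3 states):
  m0 = rec X. c.(0 + 0) + a.b.X ⊢ -a-> m1, -c-> m2
  m1 = b.(rec X. c.(0 + 0) + a.b.X) ⊢ -b-> m0
  m2 = 0 + 0 ⊢ (no moves)
Reachable graph of Q (3 states):
  n0 = rec X. c.(0 + 0 + 0) + a.b.X ⊢ -a-> n1, -c-> n2
  n1 = b.(rec X. c.(0 + 0 + 0) + a.b.X) ⊢ -b-> n0
  n2 = 0 + 0 + 0 ⊢ (no moves)
Coarsest stable partition (strong bisimilarity classes):
  B0 = {m0, n0}
  B1 = {m1, n1}
  B2 = {m2, n2}
m0 ∈ B0, n0 ∈ B0 → same block

bisimilar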